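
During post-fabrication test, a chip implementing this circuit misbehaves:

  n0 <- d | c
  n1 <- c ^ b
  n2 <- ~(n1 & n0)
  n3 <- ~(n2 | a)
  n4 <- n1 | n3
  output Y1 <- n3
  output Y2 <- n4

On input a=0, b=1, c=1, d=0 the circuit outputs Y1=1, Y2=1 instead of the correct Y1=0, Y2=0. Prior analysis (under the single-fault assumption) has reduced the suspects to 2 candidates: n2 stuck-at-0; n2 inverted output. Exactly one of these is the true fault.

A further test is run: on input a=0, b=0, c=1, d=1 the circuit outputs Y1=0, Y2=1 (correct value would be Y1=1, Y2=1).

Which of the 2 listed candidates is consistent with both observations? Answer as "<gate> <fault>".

Evaluate each candidate on input a=0, b=0, c=1, d=1:
  n2 stuck-at-0: n0=1, n1=1, n2=0 [stuck-at-0], n3=1, n4=1 → Y1=1, Y2=1 — eliminated
  n2 inverted output: n0=1, n1=1, n2=1 [inverted output], n3=0, n4=1 → Y1=0, Y2=1 — matches
Only n2 inverted output reproduces the observed Y1=0, Y2=1.

n2 inverted output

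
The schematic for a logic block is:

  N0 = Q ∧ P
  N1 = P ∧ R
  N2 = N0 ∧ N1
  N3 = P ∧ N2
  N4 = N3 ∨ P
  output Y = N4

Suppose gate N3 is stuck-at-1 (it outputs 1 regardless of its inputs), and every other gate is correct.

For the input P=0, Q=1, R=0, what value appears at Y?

1

Propagate with N3 forced: N0=0, N1=0, N2=0, N3=1 [stuck-at-1], N4=1.
So Y = 1. (Without the fault it would be 0.)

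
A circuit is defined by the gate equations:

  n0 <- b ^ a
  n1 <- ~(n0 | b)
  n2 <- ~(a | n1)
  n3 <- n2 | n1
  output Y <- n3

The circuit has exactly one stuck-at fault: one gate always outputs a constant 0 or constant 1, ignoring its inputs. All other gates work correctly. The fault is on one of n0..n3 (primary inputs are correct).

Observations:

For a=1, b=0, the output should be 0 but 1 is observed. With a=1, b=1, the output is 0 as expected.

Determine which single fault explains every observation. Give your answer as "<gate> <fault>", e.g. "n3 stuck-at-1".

Fault-free values for test 1 (a=1, b=0): n0=1, n1=0, n2=0, n3=0, giving Y=0. Observed 1.
Test 1: faults giving observed 1 are {n0 stuck-at-0, n1 stuck-at-1, n2 stuck-at-1, n3 stuck-at-1}.
Test 2 (a=1, b=1): fault-free n0=0, n1=0, n2=0, n3=0 → 0; observed 0. Eliminates n1 stuck-at-1, n2 stuck-at-1, n3 stuck-at-1.
Only n0 stuck-at-0 is consistent with every test.

n0 stuck-at-0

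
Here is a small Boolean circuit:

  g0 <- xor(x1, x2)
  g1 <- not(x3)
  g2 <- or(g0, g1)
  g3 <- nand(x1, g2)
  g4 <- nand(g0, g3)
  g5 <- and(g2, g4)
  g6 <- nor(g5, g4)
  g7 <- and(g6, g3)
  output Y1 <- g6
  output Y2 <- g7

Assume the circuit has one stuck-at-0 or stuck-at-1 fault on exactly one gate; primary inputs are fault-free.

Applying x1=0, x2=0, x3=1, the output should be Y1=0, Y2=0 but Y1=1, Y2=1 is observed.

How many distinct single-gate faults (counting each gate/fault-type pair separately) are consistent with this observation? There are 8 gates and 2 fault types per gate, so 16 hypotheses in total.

Fault-free: g0=0, g1=0, g2=0, g3=1, g4=1, g5=0, g6=0, g7=0 → Y1=0, Y2=0. Observed Y1=1, Y2=1.
  g0: stuck-at-1 ✓; others ✗
  g1: none of the 2 fault types match ✗
  g2: none of the 2 fault types match ✗
  g3: none of the 2 fault types match ✗
  g4: stuck-at-0 ✓; others ✗
  g5: none of the 2 fault types match ✗
  g6: stuck-at-1 ✓; others ✗
  g7: none of the 2 fault types match ✗
Consistent faults: {g0 stuck-at-1, g4 stuck-at-0, g6 stuck-at-1} — 3 in all.

3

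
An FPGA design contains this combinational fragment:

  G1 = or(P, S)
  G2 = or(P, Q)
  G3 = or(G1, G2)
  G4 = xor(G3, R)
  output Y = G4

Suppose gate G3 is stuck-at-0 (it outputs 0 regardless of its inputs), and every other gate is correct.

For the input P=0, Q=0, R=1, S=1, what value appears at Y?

1

Propagate with G3 forced: G1=1, G2=0, G3=0 [stuck-at-0], G4=1.
So Y = 1. (Without the fault it would be 0.)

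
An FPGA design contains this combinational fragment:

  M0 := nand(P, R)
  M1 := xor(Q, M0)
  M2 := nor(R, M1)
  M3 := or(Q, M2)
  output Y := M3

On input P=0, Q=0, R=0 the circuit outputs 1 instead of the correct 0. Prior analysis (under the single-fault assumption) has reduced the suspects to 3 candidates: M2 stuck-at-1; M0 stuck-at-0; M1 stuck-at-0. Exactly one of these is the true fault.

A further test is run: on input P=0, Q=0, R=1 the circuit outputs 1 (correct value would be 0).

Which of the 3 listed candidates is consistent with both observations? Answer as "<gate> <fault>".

M2 stuck-at-1

Evaluate each candidate on input P=0, Q=0, R=1:
  M2 stuck-at-1: M0=1, M1=1, M2=1 [stuck-at-1], M3=1 → 1 — matches
  M0 stuck-at-0: M0=0 [stuck-at-0], M1=0, M2=0, M3=0 → 0 — eliminated
  M1 stuck-at-0: M0=1, M1=0 [stuck-at-0], M2=0, M3=0 → 0 — eliminated
Only M2 stuck-at-1 reproduces the observed 1.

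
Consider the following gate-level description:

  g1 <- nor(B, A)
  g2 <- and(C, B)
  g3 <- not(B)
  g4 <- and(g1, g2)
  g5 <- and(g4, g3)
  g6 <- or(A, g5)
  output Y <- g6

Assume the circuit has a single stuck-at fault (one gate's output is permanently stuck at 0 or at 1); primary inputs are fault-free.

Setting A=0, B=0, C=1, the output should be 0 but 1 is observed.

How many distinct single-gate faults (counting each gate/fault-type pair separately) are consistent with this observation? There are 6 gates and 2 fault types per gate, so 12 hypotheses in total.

Fault-free: g1=1, g2=0, g3=1, g4=0, g5=0, g6=0 → 0. Observed 1.
  g1 stuck-at-0: output 0 ✗
  g1 stuck-at-1: output 0 ✗
  g2 stuck-at-0: output 0 ✗
  g2 stuck-at-1: output 1 ✓
  g3 stuck-at-0: output 0 ✗
  g3 stuck-at-1: output 0 ✗
  g4 stuck-at-0: output 0 ✗
  g4 stuck-at-1: output 1 ✓
  g5 stuck-at-0: output 0 ✗
  g5 stuck-at-1: output 1 ✓
  g6 stuck-at-0: output 0 ✗
  g6 stuck-at-1: output 1 ✓
Consistent faults: {g2 stuck-at-1, g4 stuck-at-1, g5 stuck-at-1, g6 stuck-at-1} — 4 in all.

4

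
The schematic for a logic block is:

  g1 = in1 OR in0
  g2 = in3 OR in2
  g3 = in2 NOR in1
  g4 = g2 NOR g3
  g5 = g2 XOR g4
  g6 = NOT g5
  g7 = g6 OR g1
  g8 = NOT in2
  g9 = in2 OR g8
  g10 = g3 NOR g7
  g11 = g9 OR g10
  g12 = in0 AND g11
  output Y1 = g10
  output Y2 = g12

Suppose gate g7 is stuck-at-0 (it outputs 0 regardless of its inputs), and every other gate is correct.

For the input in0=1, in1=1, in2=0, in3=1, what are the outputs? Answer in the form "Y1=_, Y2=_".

Propagate with g7 forced: g1=1, g2=1, g3=0, g4=0, g5=1, g6=0, g7=0 [stuck-at-0], g8=1, g9=1, g10=1, g11=1, g12=1.
So the outputs are Y1=1, Y2=1. (Without the fault they would be Y1=0, Y2=1.)

Y1=1, Y2=1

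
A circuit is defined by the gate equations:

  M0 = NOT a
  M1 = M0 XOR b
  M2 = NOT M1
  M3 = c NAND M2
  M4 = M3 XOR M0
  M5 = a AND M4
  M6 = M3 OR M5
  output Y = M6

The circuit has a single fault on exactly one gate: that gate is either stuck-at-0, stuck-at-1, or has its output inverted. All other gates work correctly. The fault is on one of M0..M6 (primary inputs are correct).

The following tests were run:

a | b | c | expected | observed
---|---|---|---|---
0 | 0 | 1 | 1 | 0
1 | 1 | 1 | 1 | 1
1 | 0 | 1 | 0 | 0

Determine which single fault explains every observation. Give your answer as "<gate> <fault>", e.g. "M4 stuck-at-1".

Fault-free values for test 1 (a=0, b=0, c=1): M0=1, M1=1, M2=0, M3=1, M4=0, M5=0, M6=1, giving Y=1. Observed 0.
Test 1: faults giving observed 0 are {M0 stuck-at-0, M0 inverted output, M1 stuck-at-0, M1 inverted output, M2 stuck-at-1, M2 inverted output, M3 stuck-at-0, M3 inverted output, M6 stuck-at-0, M6 inverted output}.
Test 2 (a=1, b=1, c=1): fault-free M0=0, M1=1, M2=0, M3=1, M4=1, M5=1, M6=1 → 1; observed 1. Eliminates M1 stuck-at-0, M1 inverted output, M2 stuck-at-1, M2 inverted output, M3 stuck-at-0, M3 inverted output, M6 stuck-at-0, M6 inverted output.
Test 3 (a=1, b=0, c=1): fault-free M0=0, M1=0, M2=1, M3=0, M4=0, M5=0, M6=0 → 0; observed 0. Eliminates M0 inverted output.
Only M0 stuck-at-0 is consistent with every test.

M0 stuck-at-0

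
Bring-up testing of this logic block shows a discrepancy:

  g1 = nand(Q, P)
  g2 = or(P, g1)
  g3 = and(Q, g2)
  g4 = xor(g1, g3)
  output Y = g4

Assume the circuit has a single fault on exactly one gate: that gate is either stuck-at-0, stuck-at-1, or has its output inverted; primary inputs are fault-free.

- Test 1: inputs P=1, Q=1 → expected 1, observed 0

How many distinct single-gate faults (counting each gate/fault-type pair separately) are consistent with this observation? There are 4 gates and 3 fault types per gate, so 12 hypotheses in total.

Fault-free: g1=0, g2=1, g3=1, g4=1 → 1. Observed 0.
  g1 stuck-at-0: output 1 ✗
  g1 stuck-at-1: output 0 ✓
  g1 inverted output: output 0 ✓
  g2 stuck-at-0: output 0 ✓
  g2 stuck-at-1: output 1 ✗
  g2 inverted output: output 0 ✓
  g3 stuck-at-0: output 0 ✓
  g3 stuck-at-1: output 1 ✗
  g3 inverted output: output 0 ✓
  g4 stuck-at-0: output 0 ✓
  g4 stuck-at-1: output 1 ✗
  g4 inverted output: output 0 ✓
Consistent faults: {g1 stuck-at-1, g1 inverted output, g2 stuck-at-0, g2 inverted output, g3 stuck-at-0, g3 inverted output, g4 stuck-at-0, g4 inverted output} — 8 in all.

8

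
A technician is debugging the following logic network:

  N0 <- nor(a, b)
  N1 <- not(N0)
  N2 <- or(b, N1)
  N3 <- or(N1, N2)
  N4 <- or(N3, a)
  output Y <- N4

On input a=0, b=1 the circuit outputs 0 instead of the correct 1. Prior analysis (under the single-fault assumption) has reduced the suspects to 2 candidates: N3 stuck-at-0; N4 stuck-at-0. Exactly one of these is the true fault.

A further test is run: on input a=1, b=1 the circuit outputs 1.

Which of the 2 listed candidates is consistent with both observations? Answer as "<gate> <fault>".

N3 stuck-at-0

Evaluate each candidate on input a=1, b=1:
  N3 stuck-at-0: N0=0, N1=1, N2=1, N3=0 [stuck-at-0], N4=1 → 1 — matches
  N4 stuck-at-0: N0=0, N1=1, N2=1, N3=1, N4=0 [stuck-at-0] → 0 — eliminated
Only N3 stuck-at-0 reproduces the observed 1.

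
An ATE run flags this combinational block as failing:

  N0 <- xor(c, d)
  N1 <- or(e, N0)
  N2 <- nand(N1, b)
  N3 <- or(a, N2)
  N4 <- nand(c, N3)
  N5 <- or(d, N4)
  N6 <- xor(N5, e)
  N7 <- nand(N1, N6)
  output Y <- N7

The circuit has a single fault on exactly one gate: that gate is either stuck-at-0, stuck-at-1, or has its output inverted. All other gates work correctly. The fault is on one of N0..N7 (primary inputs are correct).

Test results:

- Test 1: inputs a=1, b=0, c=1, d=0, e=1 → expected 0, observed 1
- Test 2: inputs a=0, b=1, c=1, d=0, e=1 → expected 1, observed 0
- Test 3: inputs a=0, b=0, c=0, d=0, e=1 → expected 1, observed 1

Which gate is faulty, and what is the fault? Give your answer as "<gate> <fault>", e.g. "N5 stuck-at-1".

N3 inverted output

Fault-free values for test 1 (a=1, b=0, c=1, d=0, e=1): N0=1, N1=1, N2=1, N3=1, N4=0, N5=0, N6=1, N7=0, giving Y=0. Observed 1.
Test 1: faults giving observed 1 are {N1 stuck-at-0, N1 inverted output, N3 stuck-at-0, N3 inverted output, N4 stuck-at-1, N4 inverted output, N5 stuck-at-1, N5 inverted output, N6 stuck-at-0, N6 inverted output, N7 stuck-at-1, N7 inverted output}.
Test 2 (a=0, b=1, c=1, d=0, e=1): fault-free N0=1, N1=1, N2=0, N3=0, N4=1, N5=1, N6=0, N7=1 → 1; observed 0. Eliminates N1 stuck-at-0, N1 inverted output, N3 stuck-at-0, N4 stuck-at-1, N5 stuck-at-1, N6 stuck-at-0, N7 stuck-at-1.
Test 3 (a=0, b=0, c=0, d=0, e=1): fault-free N0=0, N1=1, N2=1, N3=1, N4=1, N5=1, N6=0, N7=1 → 1; observed 1. Eliminates N4 inverted output, N5 inverted output, N6 inverted output, N7 inverted output.
Only N3 inverted output is consistent with every test.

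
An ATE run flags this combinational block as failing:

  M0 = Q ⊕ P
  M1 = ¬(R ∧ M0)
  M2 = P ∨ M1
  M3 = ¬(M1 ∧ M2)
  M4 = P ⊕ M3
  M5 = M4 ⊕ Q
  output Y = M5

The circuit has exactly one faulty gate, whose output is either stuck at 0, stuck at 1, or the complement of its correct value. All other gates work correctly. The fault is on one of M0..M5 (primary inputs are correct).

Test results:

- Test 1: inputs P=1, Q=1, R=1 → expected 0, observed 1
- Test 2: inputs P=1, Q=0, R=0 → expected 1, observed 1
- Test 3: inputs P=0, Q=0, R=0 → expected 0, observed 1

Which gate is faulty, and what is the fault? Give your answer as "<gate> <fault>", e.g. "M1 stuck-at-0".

Fault-free values for test 1 (P=1, Q=1, R=1): M0=0, M1=1, M2=1, M3=0, M4=1, M5=0, giving Y=0. Observed 1.
Test 1: faults giving observed 1 are {M0 stuck-at-1, M0 inverted output, M1 stuck-at-0, M1 inverted output, M2 stuck-at-0, M2 inverted output, M3 stuck-at-1, M3 inverted output, M4 stuck-at-0, M4 inverted output, M5 stuck-at-1, M5 inverted output}.
Test 2 (P=1, Q=0, R=0): fault-free M0=1, M1=1, M2=1, M3=0, M4=1, M5=1 → 1; observed 1. Eliminates M1 stuck-at-0, M1 inverted output, M2 stuck-at-0, M2 inverted output, M3 stuck-at-1, M3 inverted output, M4 stuck-at-0, M4 inverted output, M5 inverted output.
Test 3 (P=0, Q=0, R=0): fault-free M0=0, M1=1, M2=1, M3=0, M4=0, M5=0 → 0; observed 1. Eliminates M0 stuck-at-1, M0 inverted output.
Only M5 stuck-at-1 is consistent with every test.

M5 stuck-at-1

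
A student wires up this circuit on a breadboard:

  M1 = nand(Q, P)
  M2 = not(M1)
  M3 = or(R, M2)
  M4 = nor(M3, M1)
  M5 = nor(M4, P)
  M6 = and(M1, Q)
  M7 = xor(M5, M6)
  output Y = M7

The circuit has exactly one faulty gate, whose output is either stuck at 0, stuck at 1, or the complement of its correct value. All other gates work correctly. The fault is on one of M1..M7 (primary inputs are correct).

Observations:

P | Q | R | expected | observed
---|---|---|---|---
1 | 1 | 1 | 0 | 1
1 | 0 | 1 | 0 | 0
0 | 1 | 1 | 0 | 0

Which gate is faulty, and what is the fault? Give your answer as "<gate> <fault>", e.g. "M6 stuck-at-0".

M1 stuck-at-1

Fault-free values for test 1 (P=1, Q=1, R=1): M1=0, M2=1, M3=1, M4=0, M5=0, M6=0, M7=0, giving Y=0. Observed 1.
Test 1: faults giving observed 1 are {M1 stuck-at-1, M1 inverted output, M5 stuck-at-1, M5 inverted output, M6 stuck-at-1, M6 inverted output, M7 stuck-at-1, M7 inverted output}.
Test 2 (P=1, Q=0, R=1): fault-free M1=1, M2=0, M3=1, M4=0, M5=0, M6=0, M7=0 → 0; observed 0. Eliminates M5 stuck-at-1, M5 inverted output, M6 stuck-at-1, M6 inverted output, M7 stuck-at-1, M7 inverted output.
Test 3 (P=0, Q=1, R=1): fault-free M1=1, M2=0, M3=1, M4=0, M5=1, M6=1, M7=0 → 0; observed 0. Eliminates M1 inverted output.
Only M1 stuck-at-1 is consistent with every test.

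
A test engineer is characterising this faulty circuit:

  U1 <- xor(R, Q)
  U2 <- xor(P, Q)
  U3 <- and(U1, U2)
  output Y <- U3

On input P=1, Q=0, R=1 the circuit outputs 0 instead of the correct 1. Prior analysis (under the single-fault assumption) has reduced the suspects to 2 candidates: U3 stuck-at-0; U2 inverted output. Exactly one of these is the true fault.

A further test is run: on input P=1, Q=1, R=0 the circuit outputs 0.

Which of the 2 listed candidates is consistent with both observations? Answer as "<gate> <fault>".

U3 stuck-at-0

Evaluate each candidate on input P=1, Q=1, R=0:
  U3 stuck-at-0: U1=1, U2=0, U3=0 [stuck-at-0] → 0 — matches
  U2 inverted output: U1=1, U2=1 [inverted output], U3=1 → 1 — eliminated
Only U3 stuck-at-0 reproduces the observed 0.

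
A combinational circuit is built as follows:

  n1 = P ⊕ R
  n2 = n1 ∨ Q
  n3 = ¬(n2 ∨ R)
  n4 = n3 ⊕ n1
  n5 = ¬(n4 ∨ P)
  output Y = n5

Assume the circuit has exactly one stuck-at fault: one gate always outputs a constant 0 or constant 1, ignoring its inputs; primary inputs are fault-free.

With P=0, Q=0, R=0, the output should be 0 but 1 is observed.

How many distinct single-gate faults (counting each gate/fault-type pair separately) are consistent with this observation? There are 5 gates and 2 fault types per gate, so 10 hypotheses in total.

4

Fault-free: n1=0, n2=0, n3=1, n4=1, n5=0 → 0. Observed 1.
  n1 stuck-at-0: output 0 ✗
  n1 stuck-at-1: output 0 ✗
  n2 stuck-at-0: output 0 ✗
  n2 stuck-at-1: output 1 ✓
  n3 stuck-at-0: output 1 ✓
  n3 stuck-at-1: output 0 ✗
  n4 stuck-at-0: output 1 ✓
  n4 stuck-at-1: output 0 ✗
  n5 stuck-at-0: output 0 ✗
  n5 stuck-at-1: output 1 ✓
Consistent faults: {n2 stuck-at-1, n3 stuck-at-0, n4 stuck-at-0, n5 stuck-at-1} — 4 in all.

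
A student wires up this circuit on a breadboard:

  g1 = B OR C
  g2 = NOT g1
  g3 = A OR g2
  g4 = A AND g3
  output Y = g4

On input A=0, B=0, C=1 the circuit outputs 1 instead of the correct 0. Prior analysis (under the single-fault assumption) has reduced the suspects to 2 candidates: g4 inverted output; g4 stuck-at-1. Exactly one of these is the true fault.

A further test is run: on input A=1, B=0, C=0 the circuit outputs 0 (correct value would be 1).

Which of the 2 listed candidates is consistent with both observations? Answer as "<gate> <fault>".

g4 inverted output

Evaluate each candidate on input A=1, B=0, C=0:
  g4 inverted output: g1=0, g2=1, g3=1, g4=0 [inverted output] → 0 — matches
  g4 stuck-at-1: g1=0, g2=1, g3=1, g4=1 [stuck-at-1] → 1 — eliminated
Only g4 inverted output reproduces the observed 0.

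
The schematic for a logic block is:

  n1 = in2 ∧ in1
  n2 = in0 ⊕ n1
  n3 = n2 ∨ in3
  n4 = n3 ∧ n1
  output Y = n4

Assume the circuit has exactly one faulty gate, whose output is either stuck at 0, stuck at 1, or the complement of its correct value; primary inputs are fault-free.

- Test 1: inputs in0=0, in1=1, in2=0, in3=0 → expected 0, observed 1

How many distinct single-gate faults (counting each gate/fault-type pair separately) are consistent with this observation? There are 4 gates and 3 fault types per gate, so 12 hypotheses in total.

4

Fault-free: n1=0, n2=0, n3=0, n4=0 → 0. Observed 1.
  n1 stuck-at-0: output 0 ✗
  n1 stuck-at-1: output 1 ✓
  n1 inverted output: output 1 ✓
  n2 stuck-at-0: output 0 ✗
  n2 stuck-at-1: output 0 ✗
  n2 inverted output: output 0 ✗
  n3 stuck-at-0: output 0 ✗
  n3 stuck-at-1: output 0 ✗
  n3 inverted output: output 0 ✗
  n4 stuck-at-0: output 0 ✗
  n4 stuck-at-1: output 1 ✓
  n4 inverted output: output 1 ✓
Consistent faults: {n1 stuck-at-1, n1 inverted output, n4 stuck-at-1, n4 inverted output} — 4 in all.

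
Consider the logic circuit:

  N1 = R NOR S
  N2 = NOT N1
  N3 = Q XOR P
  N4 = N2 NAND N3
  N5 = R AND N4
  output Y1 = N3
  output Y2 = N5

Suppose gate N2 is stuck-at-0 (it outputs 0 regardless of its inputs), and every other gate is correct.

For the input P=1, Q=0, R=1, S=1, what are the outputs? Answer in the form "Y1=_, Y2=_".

Y1=1, Y2=1

Propagate with N2 forced: N1=0, N2=0 [stuck-at-0], N3=1, N4=1, N5=1.
So the outputs are Y1=1, Y2=1. (Without the fault they would be Y1=1, Y2=0.)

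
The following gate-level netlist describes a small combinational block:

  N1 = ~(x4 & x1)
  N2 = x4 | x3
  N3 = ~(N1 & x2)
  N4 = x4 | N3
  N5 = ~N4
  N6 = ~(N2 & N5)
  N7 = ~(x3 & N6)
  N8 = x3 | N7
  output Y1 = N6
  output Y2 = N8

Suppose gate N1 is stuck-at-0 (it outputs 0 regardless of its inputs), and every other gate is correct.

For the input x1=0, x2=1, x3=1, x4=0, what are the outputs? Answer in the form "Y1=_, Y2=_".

Y1=1, Y2=1

Propagate with N1 forced: N1=0 [stuck-at-0], N2=1, N3=1, N4=1, N5=0, N6=1, N7=0, N8=1.
So the outputs are Y1=1, Y2=1. (Without the fault they would be Y1=0, Y2=1.)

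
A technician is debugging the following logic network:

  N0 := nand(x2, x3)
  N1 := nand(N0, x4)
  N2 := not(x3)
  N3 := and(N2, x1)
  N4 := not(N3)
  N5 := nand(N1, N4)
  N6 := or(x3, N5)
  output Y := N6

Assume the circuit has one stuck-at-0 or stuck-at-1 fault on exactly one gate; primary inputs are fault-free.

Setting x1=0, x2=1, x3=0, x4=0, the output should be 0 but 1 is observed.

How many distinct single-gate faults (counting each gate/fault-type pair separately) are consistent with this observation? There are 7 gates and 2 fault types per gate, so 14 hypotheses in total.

Fault-free: N0=1, N1=1, N2=1, N3=0, N4=1, N5=0, N6=0 → 0. Observed 1.
  N0 stuck-at-0: output 0 ✗
  N0 stuck-at-1: output 0 ✗
  N1 stuck-at-0: output 1 ✓
  N1 stuck-at-1: output 0 ✗
  N2 stuck-at-0: output 0 ✗
  N2 stuck-at-1: output 0 ✗
  N3 stuck-at-0: output 0 ✗
  N3 stuck-at-1: output 1 ✓
  N4 stuck-at-0: output 1 ✓
  N4 stuck-at-1: output 0 ✗
  N5 stuck-at-0: output 0 ✗
  N5 stuck-at-1: output 1 ✓
  N6 stuck-at-0: output 0 ✗
  N6 stuck-at-1: output 1 ✓
Consistent faults: {N1 stuck-at-0, N3 stuck-at-1, N4 stuck-at-0, N5 stuck-at-1, N6 stuck-at-1} — 5 in all.

5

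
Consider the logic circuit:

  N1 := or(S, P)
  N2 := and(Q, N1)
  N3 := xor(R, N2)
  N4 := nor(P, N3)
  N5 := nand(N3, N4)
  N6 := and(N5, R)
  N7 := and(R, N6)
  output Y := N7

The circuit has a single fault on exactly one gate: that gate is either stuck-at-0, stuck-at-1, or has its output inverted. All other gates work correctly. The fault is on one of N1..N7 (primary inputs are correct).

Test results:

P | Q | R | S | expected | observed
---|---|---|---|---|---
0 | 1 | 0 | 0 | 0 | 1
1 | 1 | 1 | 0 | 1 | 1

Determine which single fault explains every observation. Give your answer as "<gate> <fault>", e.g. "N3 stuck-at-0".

Fault-free values for test 1 (P=0, Q=1, R=0, S=0): N1=0, N2=0, N3=0, N4=1, N5=1, N6=0, N7=0, giving Y=0. Observed 1.
Test 1: faults giving observed 1 are {N7 stuck-at-1, N7 inverted output}.
Test 2 (P=1, Q=1, R=1, S=0): fault-free N1=1, N2=1, N3=0, N4=0, N5=1, N6=1, N7=1 → 1; observed 1. Eliminates N7 inverted output.
Only N7 stuck-at-1 is consistent with every test.

N7 stuck-at-1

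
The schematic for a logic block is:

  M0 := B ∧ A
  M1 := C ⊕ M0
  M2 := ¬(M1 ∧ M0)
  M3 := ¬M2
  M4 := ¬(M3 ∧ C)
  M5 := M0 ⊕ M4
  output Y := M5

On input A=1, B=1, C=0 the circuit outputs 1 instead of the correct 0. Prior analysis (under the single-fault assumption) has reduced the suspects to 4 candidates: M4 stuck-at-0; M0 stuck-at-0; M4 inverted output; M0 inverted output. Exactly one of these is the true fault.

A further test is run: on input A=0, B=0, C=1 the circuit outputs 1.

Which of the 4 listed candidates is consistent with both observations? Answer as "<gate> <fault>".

Evaluate each candidate on input A=0, B=0, C=1:
  M4 stuck-at-0: M0=0, M1=1, M2=1, M3=0, M4=0 [stuck-at-0], M5=0 → 0 — eliminated
  M0 stuck-at-0: M0=0 [stuck-at-0], M1=1, M2=1, M3=0, M4=1, M5=1 → 1 — matches
  M4 inverted output: M0=0, M1=1, M2=1, M3=0, M4=0 [inverted output], M5=0 → 0 — eliminated
  M0 inverted output: M0=1 [inverted output], M1=0, M2=1, M3=0, M4=1, M5=0 → 0 — eliminated
Only M0 stuck-at-0 reproduces the observed 1.

M0 stuck-at-0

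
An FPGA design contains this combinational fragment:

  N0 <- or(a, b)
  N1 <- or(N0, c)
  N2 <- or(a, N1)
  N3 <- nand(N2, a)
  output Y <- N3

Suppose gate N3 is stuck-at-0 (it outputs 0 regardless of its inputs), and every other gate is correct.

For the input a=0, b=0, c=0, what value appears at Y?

Propagate with N3 forced: N0=0, N1=0, N2=0, N3=0 [stuck-at-0].
So Y = 0. (Without the fault it would be 1.)

0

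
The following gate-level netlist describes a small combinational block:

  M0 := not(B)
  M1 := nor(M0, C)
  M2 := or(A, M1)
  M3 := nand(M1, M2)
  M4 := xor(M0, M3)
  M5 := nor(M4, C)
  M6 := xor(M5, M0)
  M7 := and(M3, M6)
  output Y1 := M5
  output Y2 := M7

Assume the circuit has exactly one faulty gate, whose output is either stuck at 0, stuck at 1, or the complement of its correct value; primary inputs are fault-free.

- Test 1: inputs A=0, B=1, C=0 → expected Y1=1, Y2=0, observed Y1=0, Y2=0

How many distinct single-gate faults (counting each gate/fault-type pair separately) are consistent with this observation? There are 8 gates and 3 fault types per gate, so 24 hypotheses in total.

10

Fault-free: M0=0, M1=1, M2=1, M3=0, M4=0, M5=1, M6=1, M7=0 → Y1=1, Y2=0. Observed Y1=0, Y2=0.
  M0: none of the 3 fault types match ✗
  M1: stuck-at-0, inverted output ✓; others ✗
  M2: stuck-at-0, inverted output ✓; others ✗
  M3: stuck-at-1, inverted output ✓; others ✗
  M4: stuck-at-1, inverted output ✓; others ✗
  M5: stuck-at-0, inverted output ✓; others ✗
  M6: none of the 3 fault types match ✗
  M7: none of the 3 fault types match ✗
Consistent faults: {M1 stuck-at-0, M1 inverted output, M2 stuck-at-0, M2 inverted output, M3 stuck-at-1, M3 inverted output, M4 stuck-at-1, M4 inverted output, M5 stuck-at-0, M5 inverted output} — 10 in all.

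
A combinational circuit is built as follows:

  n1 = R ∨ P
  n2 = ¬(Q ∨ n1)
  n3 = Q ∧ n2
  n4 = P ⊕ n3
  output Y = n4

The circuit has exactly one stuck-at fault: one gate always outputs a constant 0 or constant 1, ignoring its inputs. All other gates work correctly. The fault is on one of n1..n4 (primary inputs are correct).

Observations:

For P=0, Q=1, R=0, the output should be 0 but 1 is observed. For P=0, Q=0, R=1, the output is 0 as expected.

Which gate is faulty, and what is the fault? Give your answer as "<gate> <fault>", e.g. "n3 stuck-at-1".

Fault-free values for test 1 (P=0, Q=1, R=0): n1=0, n2=0, n3=0, n4=0, giving Y=0. Observed 1.
Test 1: faults giving observed 1 are {n2 stuck-at-1, n3 stuck-at-1, n4 stuck-at-1}.
Test 2 (P=0, Q=0, R=1): fault-free n1=1, n2=0, n3=0, n4=0 → 0; observed 0. Eliminates n3 stuck-at-1, n4 stuck-at-1.
Only n2 stuck-at-1 is consistent with every test.

n2 stuck-at-1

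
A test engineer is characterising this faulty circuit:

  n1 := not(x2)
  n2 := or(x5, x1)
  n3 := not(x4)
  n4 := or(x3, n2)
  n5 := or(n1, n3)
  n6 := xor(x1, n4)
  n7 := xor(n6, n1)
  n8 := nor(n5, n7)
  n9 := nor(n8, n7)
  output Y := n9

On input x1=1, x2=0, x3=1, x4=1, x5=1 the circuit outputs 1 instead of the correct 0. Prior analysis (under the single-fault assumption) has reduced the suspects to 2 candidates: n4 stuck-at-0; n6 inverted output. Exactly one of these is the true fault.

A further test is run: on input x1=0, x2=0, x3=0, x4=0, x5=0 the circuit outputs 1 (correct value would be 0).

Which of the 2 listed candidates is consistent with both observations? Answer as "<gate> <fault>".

Evaluate each candidate on input x1=0, x2=0, x3=0, x4=0, x5=0:
  n4 stuck-at-0: n1=1, n2=0, n3=1, n4=0 [stuck-at-0], n5=1, n6=0, n7=1, n8=0, n9=0 → 0 — eliminated
  n6 inverted output: n1=1, n2=0, n3=1, n4=0, n5=1, n6=1 [inverted output], n7=0, n8=0, n9=1 → 1 — matches
Only n6 inverted output reproduces the observed 1.

n6 inverted output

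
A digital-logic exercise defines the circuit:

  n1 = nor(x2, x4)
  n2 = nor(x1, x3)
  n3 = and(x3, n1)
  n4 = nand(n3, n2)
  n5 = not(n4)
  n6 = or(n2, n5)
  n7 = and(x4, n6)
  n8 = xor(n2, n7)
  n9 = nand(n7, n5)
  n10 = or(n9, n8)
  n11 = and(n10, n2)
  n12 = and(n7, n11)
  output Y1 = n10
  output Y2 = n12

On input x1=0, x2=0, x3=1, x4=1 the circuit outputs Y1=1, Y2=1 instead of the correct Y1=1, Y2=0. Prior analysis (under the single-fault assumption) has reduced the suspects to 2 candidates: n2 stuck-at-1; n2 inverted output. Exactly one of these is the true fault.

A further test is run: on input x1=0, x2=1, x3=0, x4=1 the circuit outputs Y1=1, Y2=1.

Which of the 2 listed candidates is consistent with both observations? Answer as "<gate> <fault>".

Evaluate each candidate on input x1=0, x2=1, x3=0, x4=1:
  n2 stuck-at-1: n1=0, n2=1 [stuck-at-1], n3=0, n4=1, n5=0, n6=1, n7=1, n8=0, n9=1, n10=1, n11=1, n12=1 → Y1=1, Y2=1 — matches
  n2 inverted output: n1=0, n2=0 [inverted output], n3=0, n4=1, n5=0, n6=0, n7=0, n8=0, n9=1, n10=1, n11=0, n12=0 → Y1=1, Y2=0 — eliminated
Only n2 stuck-at-1 reproduces the observed Y1=1, Y2=1.

n2 stuck-at-1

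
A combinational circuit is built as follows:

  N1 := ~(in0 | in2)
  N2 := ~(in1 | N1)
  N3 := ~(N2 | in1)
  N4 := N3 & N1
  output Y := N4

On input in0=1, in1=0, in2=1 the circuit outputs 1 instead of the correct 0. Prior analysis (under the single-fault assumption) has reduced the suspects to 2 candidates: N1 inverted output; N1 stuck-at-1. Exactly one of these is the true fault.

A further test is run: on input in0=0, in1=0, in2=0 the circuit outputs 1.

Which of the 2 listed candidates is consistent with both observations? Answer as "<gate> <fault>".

N1 stuck-at-1

Evaluate each candidate on input in0=0, in1=0, in2=0:
  N1 inverted output: N1=0 [inverted output], N2=1, N3=0, N4=0 → 0 — eliminated
  N1 stuck-at-1: N1=1 [stuck-at-1], N2=0, N3=1, N4=1 → 1 — matches
Only N1 stuck-at-1 reproduces the observed 1.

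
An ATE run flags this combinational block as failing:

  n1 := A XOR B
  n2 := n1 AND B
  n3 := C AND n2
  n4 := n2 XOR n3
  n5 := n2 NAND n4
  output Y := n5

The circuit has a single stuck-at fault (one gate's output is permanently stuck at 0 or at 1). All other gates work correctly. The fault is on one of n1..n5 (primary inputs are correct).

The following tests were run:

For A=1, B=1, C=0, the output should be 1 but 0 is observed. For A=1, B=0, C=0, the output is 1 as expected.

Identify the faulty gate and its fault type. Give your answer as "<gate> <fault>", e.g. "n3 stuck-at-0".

n1 stuck-at-1

Fault-free values for test 1 (A=1, B=1, C=0): n1=0, n2=0, n3=0, n4=0, n5=1, giving Y=1. Observed 0.
Test 1: faults giving observed 0 are {n1 stuck-at-1, n2 stuck-at-1, n5 stuck-at-0}.
Test 2 (A=1, B=0, C=0): fault-free n1=1, n2=0, n3=0, n4=0, n5=1 → 1; observed 1. Eliminates n2 stuck-at-1, n5 stuck-at-0.
Only n1 stuck-at-1 is consistent with every test.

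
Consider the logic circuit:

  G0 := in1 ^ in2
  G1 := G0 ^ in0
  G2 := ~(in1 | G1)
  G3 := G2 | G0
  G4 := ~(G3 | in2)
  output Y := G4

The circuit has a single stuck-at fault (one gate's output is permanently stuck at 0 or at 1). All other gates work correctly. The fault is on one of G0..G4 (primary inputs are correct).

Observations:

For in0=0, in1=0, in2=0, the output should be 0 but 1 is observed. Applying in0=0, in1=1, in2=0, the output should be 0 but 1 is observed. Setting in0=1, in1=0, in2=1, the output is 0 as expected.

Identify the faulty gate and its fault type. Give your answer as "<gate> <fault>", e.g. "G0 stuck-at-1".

Fault-free values for test 1 (in0=0, in1=0, in2=0): G0=0, G1=0, G2=1, G3=1, G4=0, giving Y=0. Observed 1.
Test 1: faults giving observed 1 are {G1 stuck-at-1, G2 stuck-at-0, G3 stuck-at-0, G4 stuck-at-1}.
Test 2 (in0=0, in1=1, in2=0): fault-free G0=1, G1=1, G2=0, G3=1, G4=0 → 0; observed 1. Eliminates G1 stuck-at-1, G2 stuck-at-0.
Test 3 (in0=1, in1=0, in2=1): fault-free G0=1, G1=0, G2=1, G3=1, G4=0 → 0; observed 0. Eliminates G4 stuck-at-1.
Only G3 stuck-at-0 is consistent with every test.

G3 stuck-at-0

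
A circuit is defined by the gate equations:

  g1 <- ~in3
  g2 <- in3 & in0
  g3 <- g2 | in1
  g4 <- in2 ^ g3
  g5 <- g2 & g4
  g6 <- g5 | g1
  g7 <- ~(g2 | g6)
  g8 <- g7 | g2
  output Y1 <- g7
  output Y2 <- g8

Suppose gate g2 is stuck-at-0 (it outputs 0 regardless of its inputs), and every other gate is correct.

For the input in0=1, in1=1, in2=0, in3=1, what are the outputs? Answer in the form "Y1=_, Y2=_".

Propagate with g2 forced: g1=0, g2=0 [stuck-at-0], g3=1, g4=1, g5=0, g6=0, g7=1, g8=1.
So the outputs are Y1=1, Y2=1. (Without the fault they would be Y1=0, Y2=1.)

Y1=1, Y2=1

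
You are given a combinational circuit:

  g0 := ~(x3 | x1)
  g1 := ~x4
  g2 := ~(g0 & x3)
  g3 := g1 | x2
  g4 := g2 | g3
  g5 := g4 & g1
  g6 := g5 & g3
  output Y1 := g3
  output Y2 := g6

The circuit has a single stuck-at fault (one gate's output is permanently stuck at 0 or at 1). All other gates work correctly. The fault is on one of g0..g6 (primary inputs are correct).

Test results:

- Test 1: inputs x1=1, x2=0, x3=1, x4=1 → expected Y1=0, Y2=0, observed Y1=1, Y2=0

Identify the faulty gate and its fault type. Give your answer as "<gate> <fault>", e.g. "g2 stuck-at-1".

g3 stuck-at-1

Fault-free values for test 1 (x1=1, x2=0, x3=1, x4=1): g0=0, g1=0, g2=1, g3=0, g4=1, g5=0, g6=0, giving Y1=0, Y2=0. Observed Y1=1, Y2=0.
Test 1: faults giving observed Y1=1, Y2=0 are {g3 stuck-at-1}.
Only g3 stuck-at-1 is consistent with every test.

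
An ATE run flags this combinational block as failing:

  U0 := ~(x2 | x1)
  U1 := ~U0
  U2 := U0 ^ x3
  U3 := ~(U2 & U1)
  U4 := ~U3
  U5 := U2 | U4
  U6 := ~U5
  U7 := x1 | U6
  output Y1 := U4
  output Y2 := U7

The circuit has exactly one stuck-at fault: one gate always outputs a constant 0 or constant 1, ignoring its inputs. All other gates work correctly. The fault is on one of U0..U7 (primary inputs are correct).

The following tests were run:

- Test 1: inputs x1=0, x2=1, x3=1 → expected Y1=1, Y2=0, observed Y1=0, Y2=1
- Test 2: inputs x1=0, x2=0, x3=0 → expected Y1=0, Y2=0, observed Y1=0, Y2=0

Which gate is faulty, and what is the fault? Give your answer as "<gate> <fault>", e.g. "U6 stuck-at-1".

U0 stuck-at-1

Fault-free values for test 1 (x1=0, x2=1, x3=1): U0=0, U1=1, U2=1, U3=0, U4=1, U5=1, U6=0, U7=0, giving Y1=1, Y2=0. Observed Y1=0, Y2=1.
Test 1: faults giving observed Y1=0, Y2=1 are {U0 stuck-at-1, U2 stuck-at-0}.
Test 2 (x1=0, x2=0, x3=0): fault-free U0=1, U1=0, U2=1, U3=1, U4=0, U5=1, U6=0, U7=0 → Y1=0, Y2=0; observed Y1=0, Y2=0. Eliminates U2 stuck-at-0.
Only U0 stuck-at-1 is consistent with every test.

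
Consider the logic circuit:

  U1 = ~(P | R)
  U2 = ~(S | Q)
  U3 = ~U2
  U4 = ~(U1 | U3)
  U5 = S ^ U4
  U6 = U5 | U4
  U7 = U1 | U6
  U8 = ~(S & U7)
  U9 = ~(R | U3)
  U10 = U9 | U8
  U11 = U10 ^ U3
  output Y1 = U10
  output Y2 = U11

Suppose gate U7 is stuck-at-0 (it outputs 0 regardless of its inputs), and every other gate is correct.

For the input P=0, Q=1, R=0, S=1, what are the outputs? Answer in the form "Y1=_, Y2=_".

Propagate with U7 forced: U1=1, U2=0, U3=1, U4=0, U5=1, U6=1, U7=0 [stuck-at-0], U8=1, U9=0, U10=1, U11=0.
So the outputs are Y1=1, Y2=0. (Without the fault they would be Y1=0, Y2=1.)

Y1=1, Y2=0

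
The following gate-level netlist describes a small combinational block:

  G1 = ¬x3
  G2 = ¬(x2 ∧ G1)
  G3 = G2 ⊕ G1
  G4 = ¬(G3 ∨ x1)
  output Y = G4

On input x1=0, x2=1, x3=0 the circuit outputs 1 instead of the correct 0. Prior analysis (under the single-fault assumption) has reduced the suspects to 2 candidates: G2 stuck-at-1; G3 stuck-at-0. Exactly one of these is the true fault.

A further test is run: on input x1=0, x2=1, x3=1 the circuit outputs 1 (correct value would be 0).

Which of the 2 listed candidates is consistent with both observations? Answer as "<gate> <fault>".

G3 stuck-at-0

Evaluate each candidate on input x1=0, x2=1, x3=1:
  G2 stuck-at-1: G1=0, G2=1 [stuck-at-1], G3=1, G4=0 → 0 — eliminated
  G3 stuck-at-0: G1=0, G2=1, G3=0 [stuck-at-0], G4=1 → 1 — matches
Only G3 stuck-at-0 reproduces the observed 1.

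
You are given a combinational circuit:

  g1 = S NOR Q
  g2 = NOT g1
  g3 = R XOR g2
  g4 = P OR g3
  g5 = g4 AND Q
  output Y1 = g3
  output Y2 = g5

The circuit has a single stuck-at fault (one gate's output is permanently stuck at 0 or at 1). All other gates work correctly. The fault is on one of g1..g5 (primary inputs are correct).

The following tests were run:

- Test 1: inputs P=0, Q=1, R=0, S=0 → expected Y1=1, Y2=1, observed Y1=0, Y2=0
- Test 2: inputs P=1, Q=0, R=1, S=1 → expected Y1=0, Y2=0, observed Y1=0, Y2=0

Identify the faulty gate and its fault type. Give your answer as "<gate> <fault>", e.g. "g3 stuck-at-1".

Fault-free values for test 1 (P=0, Q=1, R=0, S=0): g1=0, g2=1, g3=1, g4=1, g5=1, giving Y1=1, Y2=1. Observed Y1=0, Y2=0.
Test 1: faults giving observed Y1=0, Y2=0 are {g1 stuck-at-1, g2 stuck-at-0, g3 stuck-at-0}.
Test 2 (P=1, Q=0, R=1, S=1): fault-free g1=0, g2=1, g3=0, g4=1, g5=0 → Y1=0, Y2=0; observed Y1=0, Y2=0. Eliminates g1 stuck-at-1, g2 stuck-at-0.
Only g3 stuck-at-0 is consistent with every test.

g3 stuck-at-0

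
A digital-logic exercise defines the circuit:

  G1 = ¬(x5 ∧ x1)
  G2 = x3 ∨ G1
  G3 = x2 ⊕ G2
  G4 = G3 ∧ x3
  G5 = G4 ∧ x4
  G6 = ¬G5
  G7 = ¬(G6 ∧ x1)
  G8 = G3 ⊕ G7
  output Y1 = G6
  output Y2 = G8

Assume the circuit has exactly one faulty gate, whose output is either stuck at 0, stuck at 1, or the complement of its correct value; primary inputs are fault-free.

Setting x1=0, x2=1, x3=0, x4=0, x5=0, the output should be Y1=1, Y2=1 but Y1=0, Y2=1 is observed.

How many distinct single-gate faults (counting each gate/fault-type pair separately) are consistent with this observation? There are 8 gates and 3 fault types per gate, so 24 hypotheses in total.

4

Fault-free: G1=1, G2=1, G3=0, G4=0, G5=0, G6=1, G7=1, G8=1 → Y1=1, Y2=1. Observed Y1=0, Y2=1.
  G1: none of the 3 fault types match ✗
  G2: none of the 3 fault types match ✗
  G3: none of the 3 fault types match ✗
  G4: none of the 3 fault types match ✗
  G5: stuck-at-1, inverted output ✓; others ✗
  G6: stuck-at-0, inverted output ✓; others ✗
  G7: none of the 3 fault types match ✗
  G8: none of the 3 fault types match ✗
Consistent faults: {G5 stuck-at-1, G5 inverted output, G6 stuck-at-0, G6 inverted output} — 4 in all.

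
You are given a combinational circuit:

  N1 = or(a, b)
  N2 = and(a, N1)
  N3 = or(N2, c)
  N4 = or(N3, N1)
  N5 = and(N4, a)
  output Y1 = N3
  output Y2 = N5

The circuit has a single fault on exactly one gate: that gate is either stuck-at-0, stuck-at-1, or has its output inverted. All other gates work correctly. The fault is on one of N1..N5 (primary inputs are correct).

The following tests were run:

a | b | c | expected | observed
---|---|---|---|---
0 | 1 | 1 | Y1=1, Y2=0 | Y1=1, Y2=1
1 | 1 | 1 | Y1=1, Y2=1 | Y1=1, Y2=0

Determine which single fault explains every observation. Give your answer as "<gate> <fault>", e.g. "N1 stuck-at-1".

N5 inverted output

Fault-free values for test 1 (a=0, b=1, c=1): N1=1, N2=0, N3=1, N4=1, N5=0, giving Y1=1, Y2=0. Observed Y1=1, Y2=1.
Test 1: faults giving observed Y1=1, Y2=1 are {N5 stuck-at-1, N5 inverted output}.
Test 2 (a=1, b=1, c=1): fault-free N1=1, N2=1, N3=1, N4=1, N5=1 → Y1=1, Y2=1; observed Y1=1, Y2=0. Eliminates N5 stuck-at-1.
Only N5 inverted output is consistent with every test.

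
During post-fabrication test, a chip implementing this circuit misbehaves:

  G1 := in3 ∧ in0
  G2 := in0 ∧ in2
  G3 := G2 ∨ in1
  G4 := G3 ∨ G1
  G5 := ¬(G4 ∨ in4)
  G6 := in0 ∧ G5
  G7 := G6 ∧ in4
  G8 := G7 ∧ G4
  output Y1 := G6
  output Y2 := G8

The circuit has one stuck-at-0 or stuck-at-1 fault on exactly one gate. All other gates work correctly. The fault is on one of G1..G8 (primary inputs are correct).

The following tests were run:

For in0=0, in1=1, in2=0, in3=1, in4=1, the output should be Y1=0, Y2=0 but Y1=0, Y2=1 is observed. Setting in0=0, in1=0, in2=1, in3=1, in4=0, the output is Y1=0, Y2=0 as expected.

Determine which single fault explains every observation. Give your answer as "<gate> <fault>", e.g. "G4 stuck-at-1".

Fault-free values for test 1 (in0=0, in1=1, in2=0, in3=1, in4=1): G1=0, G2=0, G3=1, G4=1, G5=0, G6=0, G7=0, G8=0, giving Y1=0, Y2=0. Observed Y1=0, Y2=1.
Test 1: faults giving observed Y1=0, Y2=1 are {G7 stuck-at-1, G8 stuck-at-1}.
Test 2 (in0=0, in1=0, in2=1, in3=1, in4=0): fault-free G1=0, G2=0, G3=0, G4=0, G5=1, G6=0, G7=0, G8=0 → Y1=0, Y2=0; observed Y1=0, Y2=0. Eliminates G8 stuck-at-1.
Only G7 stuck-at-1 is consistent with every test.

G7 stuck-at-1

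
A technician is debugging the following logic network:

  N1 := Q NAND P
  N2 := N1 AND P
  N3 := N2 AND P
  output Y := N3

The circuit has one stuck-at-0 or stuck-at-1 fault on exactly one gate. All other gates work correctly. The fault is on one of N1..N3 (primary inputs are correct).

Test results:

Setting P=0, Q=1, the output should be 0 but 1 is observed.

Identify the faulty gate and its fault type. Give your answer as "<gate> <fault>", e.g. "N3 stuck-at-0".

Fault-free values for test 1 (P=0, Q=1): N1=1, N2=0, N3=0, giving Y=0. Observed 1.
Test 1: faults giving observed 1 are {N3 stuck-at-1}.
Only N3 stuck-at-1 is consistent with every test.

N3 stuck-at-1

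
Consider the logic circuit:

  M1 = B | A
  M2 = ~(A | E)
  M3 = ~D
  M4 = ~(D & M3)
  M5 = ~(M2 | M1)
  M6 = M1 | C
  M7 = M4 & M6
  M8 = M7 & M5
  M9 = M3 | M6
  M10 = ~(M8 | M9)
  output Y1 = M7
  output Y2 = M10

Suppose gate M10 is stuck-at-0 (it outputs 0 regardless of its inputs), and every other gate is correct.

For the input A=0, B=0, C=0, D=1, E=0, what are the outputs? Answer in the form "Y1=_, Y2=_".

Propagate with M10 forced: M1=0, M2=1, M3=0, M4=1, M5=0, M6=0, M7=0, M8=0, M9=0, M10=0 [stuck-at-0].
So the outputs are Y1=0, Y2=0. (Without the fault they would be Y1=0, Y2=1.)

Y1=0, Y2=0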